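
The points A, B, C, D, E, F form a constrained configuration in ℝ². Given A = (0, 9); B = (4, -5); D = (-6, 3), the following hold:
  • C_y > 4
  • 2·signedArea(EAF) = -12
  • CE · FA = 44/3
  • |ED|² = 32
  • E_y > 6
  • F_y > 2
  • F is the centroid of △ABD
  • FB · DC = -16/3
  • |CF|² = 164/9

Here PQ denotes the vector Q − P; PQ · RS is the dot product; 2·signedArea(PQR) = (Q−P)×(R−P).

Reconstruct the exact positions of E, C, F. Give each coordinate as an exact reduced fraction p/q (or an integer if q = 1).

1. F_x = -2/3  [F is the centroid of △ABD]
2. F_y = 7/3  [F is the centroid of △ABD]
   → F = (-2/3, 7/3)
3. E_x = -2  [line 20/3·x + -2/3·y + 18 = 0 ∩ |ED|² = 32]
4. E_y = 7  [line 20/3·x + -2/3·y + 18 = 0 ∩ |ED|² = 32]
   → E = (-2, 7)
5. C_x = -4  [CE · FA = 44/3 ∩ FB · DC = -16/3]
6. C_y = 5  [CE · FA = 44/3 ∩ FB · DC = -16/3]
   → C = (-4, 5)

C = (-4, 5)
E = (-2, 7)
F = (-2/3, 7/3)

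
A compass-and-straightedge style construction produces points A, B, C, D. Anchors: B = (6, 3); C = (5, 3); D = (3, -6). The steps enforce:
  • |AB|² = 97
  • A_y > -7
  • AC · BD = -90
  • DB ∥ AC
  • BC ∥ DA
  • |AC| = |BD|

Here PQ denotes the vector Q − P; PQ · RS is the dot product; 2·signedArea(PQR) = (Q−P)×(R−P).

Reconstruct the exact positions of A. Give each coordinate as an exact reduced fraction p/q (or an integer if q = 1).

A = (2, -6)

1. A_x = 2  [DB ∥ AC ∩ BC ∥ DA]
2. A_y = -6  [DB ∥ AC ∩ BC ∥ DA]
   → A = (2, -6)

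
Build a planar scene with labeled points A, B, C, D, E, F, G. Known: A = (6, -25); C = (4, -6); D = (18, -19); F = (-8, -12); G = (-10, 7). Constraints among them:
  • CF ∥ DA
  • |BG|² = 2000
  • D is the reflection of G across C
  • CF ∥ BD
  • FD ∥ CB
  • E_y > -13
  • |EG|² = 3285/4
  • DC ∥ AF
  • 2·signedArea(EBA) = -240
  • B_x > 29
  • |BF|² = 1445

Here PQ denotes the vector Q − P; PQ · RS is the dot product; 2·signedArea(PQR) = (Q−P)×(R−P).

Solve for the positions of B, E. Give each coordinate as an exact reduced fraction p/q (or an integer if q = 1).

B = (30, -13)
E = (11, -25/2)

1. B_x = 30  [CF ∥ BD ∩ FD ∥ CB]
2. B_y = -13  [CF ∥ BD ∩ FD ∥ CB]
   → B = (30, -13)
3. E_x = 11  [line 12·x + -24·y + -432 = 0 ∩ |EG|² = 3285/4]
4. E_y = -25/2  [line 12·x + -24·y + -432 = 0 ∩ |EG|² = 3285/4]
   → E = (11, -25/2)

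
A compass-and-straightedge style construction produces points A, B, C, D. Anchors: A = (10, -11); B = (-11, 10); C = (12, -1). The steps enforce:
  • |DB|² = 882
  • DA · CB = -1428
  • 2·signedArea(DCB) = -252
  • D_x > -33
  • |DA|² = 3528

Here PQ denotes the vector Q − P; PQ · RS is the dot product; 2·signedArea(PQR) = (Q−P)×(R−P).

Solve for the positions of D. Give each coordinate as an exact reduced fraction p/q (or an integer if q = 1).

D = (-32, 31)

1. D_x = -32  [DA · CB = -1428 ∩ 2·signedArea(DCB) = -252]
2. D_y = 31  [DA · CB = -1428 ∩ 2·signedArea(DCB) = -252]
   → D = (-32, 31)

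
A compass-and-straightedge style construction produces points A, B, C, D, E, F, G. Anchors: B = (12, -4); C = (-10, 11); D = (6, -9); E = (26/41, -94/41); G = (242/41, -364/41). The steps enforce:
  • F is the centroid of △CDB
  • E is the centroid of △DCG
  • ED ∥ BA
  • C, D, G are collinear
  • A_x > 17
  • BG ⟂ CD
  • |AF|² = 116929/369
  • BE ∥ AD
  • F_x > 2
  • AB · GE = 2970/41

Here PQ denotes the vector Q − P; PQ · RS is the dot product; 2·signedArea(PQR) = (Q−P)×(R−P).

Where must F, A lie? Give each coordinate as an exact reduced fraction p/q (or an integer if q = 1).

A = (712/41, -439/41)
F = (8/3, -2/3)

1. F_x = 8/3  [F is the centroid of △CDB]
2. F_y = -2/3  [F is the centroid of △CDB]
   → F = (8/3, -2/3)
3. A_x = 712/41  [BE ∥ AD ∩ ED ∥ BA]
4. A_y = -439/41  [BE ∥ AD ∩ ED ∥ BA]
   → A = (712/41, -439/41)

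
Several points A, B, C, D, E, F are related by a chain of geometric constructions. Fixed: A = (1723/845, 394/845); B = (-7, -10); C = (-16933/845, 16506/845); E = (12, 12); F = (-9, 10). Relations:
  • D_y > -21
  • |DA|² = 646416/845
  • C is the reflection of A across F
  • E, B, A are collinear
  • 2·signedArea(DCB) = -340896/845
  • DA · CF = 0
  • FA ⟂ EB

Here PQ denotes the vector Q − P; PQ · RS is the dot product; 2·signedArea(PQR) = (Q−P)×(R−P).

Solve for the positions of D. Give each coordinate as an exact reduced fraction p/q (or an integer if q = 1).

D = (-13553/845, -17294/845)

1. D_x = -13553/845  [DA · CF = 0 ∩ 2·signedArea(DCB) = -340896/845]
2. D_y = -17294/845  [DA · CF = 0 ∩ 2·signedArea(DCB) = -340896/845]
   → D = (-13553/845, -17294/845)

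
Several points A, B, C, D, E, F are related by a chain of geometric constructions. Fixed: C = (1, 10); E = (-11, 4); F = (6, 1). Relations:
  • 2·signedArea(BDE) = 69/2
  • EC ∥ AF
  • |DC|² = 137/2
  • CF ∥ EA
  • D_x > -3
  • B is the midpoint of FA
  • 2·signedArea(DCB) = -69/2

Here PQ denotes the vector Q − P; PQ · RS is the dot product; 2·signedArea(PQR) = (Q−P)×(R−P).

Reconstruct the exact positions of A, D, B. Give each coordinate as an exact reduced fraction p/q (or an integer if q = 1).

1. A_x = -6  [EC ∥ AF ∩ CF ∥ EA]
2. A_y = -5  [EC ∥ AF ∩ CF ∥ EA]
   → A = (-6, -5)
3. B_x = 0  [B is the midpoint of FA]
4. B_y = -2  [B is the midpoint of FA]
   → B = (0, -2)
5. D_x = -5/2  [2·signedArea(DCB) = -69/2 ∩ 2·signedArea(BDE) = 69/2]
6. D_y = 5/2  [2·signedArea(DCB) = -69/2 ∩ 2·signedArea(BDE) = 69/2]
   → D = (-5/2, 5/2)

A = (-6, -5)
B = (0, -2)
D = (-5/2, 5/2)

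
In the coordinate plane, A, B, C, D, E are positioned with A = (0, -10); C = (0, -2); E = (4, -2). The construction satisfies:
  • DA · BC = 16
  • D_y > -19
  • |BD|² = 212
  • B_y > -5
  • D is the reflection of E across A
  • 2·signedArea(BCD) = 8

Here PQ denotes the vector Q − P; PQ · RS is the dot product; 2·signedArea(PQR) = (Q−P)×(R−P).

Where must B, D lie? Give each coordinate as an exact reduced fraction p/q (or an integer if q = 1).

1. D_x = -4  [D is the reflection of E across A]
2. D_y = -18  [D is the reflection of E across A]
   → D = (-4, -18)
3. B_x = 0  [2·signedArea(BCD) = 8 ∩ DA · BC = 16]
4. B_y = -4  [2·signedArea(BCD) = 8 ∩ DA · BC = 16]
   → B = (0, -4)

B = (0, -4)
D = (-4, -18)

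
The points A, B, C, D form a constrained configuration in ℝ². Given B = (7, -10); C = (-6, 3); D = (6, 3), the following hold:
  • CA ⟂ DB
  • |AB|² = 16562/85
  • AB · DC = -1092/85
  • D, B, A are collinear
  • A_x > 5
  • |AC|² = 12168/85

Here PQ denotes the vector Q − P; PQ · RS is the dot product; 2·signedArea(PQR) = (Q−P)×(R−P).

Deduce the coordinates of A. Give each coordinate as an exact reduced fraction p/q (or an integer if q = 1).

A = (504/85, 333/85)

1. A_x = 504/85  [D, B, A are collinear ∩ CA ⟂ DB]
2. A_y = 333/85  [D, B, A are collinear ∩ CA ⟂ DB]
   → A = (504/85, 333/85)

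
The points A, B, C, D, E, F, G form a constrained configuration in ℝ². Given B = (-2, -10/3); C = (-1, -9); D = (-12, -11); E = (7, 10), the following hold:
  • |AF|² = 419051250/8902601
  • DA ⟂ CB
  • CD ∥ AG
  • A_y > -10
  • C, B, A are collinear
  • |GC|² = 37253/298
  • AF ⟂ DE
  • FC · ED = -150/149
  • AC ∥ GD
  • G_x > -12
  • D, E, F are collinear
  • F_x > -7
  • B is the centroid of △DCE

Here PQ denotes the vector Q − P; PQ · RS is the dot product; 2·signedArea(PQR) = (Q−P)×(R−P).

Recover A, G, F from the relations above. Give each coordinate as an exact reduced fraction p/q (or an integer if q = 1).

A = (-295/298, -2699/298)
F = (-726245/119498, -532249/119498)
G = (-3573/298, -3295/298)

1. A_x = -295/298  [C, B, A are collinear ∩ DA ⟂ CB]
2. A_y = -2699/298  [C, B, A are collinear ∩ DA ⟂ CB]
   → A = (-295/298, -2699/298)
3. G_x = -3573/298  [AC ∥ GD ∩ CD ∥ AG]
4. G_y = -3295/298  [AC ∥ GD ∩ CD ∥ AG]
   → G = (-3573/298, -3295/298)
5. F_x = -726245/119498  [D, E, F are collinear ∩ AF ⟂ DE]
6. F_y = -532249/119498  [D, E, F are collinear ∩ AF ⟂ DE]
   → F = (-726245/119498, -532249/119498)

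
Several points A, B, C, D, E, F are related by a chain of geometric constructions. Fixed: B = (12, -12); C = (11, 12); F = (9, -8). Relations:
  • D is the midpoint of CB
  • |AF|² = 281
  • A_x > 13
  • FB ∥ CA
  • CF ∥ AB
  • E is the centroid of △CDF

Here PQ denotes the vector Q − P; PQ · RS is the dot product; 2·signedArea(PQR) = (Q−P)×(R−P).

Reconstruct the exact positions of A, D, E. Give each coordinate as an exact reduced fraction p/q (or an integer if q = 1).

1. A_x = 14  [CF ∥ AB ∩ FB ∥ CA]
2. A_y = 8  [CF ∥ AB ∩ FB ∥ CA]
   → A = (14, 8)
3. D_x = 23/2  [D is the midpoint of CB]
4. D_y = 0  [D is the midpoint of CB]
   → D = (23/2, 0)
5. E_x = 21/2  [E is the centroid of △CDF]
6. E_y = 4/3  [E is the centroid of △CDF]
   → E = (21/2, 4/3)

A = (14, 8)
D = (23/2, 0)
E = (21/2, 4/3)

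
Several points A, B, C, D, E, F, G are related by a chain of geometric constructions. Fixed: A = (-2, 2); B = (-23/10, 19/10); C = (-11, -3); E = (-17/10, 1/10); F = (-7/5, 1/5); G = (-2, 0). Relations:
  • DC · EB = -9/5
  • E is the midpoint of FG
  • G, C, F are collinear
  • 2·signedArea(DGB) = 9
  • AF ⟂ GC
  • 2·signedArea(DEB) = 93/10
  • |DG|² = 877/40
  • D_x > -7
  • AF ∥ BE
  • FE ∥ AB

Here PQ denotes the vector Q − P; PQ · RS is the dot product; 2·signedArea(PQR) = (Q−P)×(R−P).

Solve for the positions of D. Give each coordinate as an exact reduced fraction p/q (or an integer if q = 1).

1. D_x = -133/20  [2·signedArea(DGB) = 9 ∩ 2·signedArea(DEB) = 93/10]
2. D_y = -11/20  [2·signedArea(DGB) = 9 ∩ 2·signedArea(DEB) = 93/10]
   → D = (-133/20, -11/20)

D = (-133/20, -11/20)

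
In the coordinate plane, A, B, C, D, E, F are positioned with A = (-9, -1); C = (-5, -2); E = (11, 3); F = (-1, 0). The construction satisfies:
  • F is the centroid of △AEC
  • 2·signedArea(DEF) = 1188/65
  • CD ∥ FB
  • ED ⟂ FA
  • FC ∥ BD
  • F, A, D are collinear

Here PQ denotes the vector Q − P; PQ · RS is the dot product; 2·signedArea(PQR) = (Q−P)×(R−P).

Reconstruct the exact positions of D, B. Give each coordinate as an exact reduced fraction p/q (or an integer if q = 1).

B = (987/65, 229/65)
D = (727/65, 99/65)

1. D_x = 727/65  [F, A, D are collinear ∩ ED ⟂ FA]
2. D_y = 99/65  [F, A, D are collinear ∩ ED ⟂ FA]
   → D = (727/65, 99/65)
3. B_x = 987/65  [FC ∥ BD ∩ CD ∥ FB]
4. B_y = 229/65  [FC ∥ BD ∩ CD ∥ FB]
   → B = (987/65, 229/65)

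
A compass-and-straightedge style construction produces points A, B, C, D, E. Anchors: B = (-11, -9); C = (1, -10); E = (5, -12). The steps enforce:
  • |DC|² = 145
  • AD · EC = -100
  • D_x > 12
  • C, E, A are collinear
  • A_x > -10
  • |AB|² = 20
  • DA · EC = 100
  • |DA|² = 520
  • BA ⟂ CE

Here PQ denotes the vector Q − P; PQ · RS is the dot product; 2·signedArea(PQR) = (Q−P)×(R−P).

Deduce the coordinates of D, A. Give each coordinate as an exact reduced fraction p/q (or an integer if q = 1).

A = (-9, -5)
D = (13, -11)

1. A_x = -9  [C, E, A are collinear ∩ BA ⟂ CE]
2. A_y = -5  [C, E, A are collinear ∩ BA ⟂ CE]
   → A = (-9, -5)
3. D_x = 13  [line 4·x + -2·y + -74 = 0 ∩ |DA|² = 520]
4. D_y = -11  [line 4·x + -2·y + -74 = 0 ∩ |DA|² = 520]
   → D = (13, -11)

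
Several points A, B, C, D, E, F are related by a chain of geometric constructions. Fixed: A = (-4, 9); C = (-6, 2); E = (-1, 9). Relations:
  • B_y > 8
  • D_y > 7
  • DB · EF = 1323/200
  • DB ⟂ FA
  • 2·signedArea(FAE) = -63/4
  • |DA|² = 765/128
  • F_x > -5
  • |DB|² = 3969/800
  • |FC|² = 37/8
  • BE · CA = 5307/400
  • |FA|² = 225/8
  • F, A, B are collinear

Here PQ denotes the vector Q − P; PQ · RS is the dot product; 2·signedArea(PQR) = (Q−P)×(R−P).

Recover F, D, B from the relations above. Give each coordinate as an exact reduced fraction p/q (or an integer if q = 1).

B = (-1657/400, 3201/400)
D = (-31/16, 123/16)
F = (-19/4, 15/4)

1. F_y = 15/4  [2·signedArea(FAE) = -63/4]
2. F_x = -19/4  [|FC|² = 37/8]
   → F = (-19/4, 15/4)
3. B_x = -1657/400  [F, A, B are collinear ∩ BE · CA = 5307/400]
4. B_y = 3201/400  [F, A, B are collinear ∩ BE · CA = 5307/400]
   → B = (-1657/400, 3201/400)
5. D_x = -31/16  [DB · EF = 1323/200 ∩ DB ⟂ FA]
6. D_y = 123/16  [DB · EF = 1323/200 ∩ DB ⟂ FA]
   → D = (-31/16, 123/16)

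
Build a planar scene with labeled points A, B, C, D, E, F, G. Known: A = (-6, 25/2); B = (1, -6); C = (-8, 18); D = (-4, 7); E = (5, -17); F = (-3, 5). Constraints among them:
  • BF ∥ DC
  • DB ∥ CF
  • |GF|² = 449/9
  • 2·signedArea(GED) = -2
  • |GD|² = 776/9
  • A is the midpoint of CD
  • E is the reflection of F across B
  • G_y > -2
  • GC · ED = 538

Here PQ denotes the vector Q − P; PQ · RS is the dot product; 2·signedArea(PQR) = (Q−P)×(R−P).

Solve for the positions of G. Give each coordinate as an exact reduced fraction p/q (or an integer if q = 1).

1. G_x = -2/3  [2·signedArea(GED) = -2 ∩ GC · ED = 538]
2. G_y = -5/3  [2·signedArea(GED) = -2 ∩ GC · ED = 538]
   → G = (-2/3, -5/3)

G = (-2/3, -5/3)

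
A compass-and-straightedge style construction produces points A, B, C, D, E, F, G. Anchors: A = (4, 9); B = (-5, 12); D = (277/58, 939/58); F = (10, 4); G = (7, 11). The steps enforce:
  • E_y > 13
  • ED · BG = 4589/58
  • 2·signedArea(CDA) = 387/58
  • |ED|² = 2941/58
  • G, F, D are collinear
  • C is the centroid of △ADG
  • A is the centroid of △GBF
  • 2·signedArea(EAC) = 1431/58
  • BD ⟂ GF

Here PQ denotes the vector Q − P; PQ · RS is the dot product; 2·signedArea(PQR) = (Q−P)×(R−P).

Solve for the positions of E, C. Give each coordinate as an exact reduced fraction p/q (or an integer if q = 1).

C = (305/58, 2099/174)
E = (-2, 14)

1. C_x = 305/58  [C is the centroid of △ADG]
2. C_y = 2099/174  [C is the centroid of △ADG]
   → C = (305/58, 2099/174)
3. E_x = -2  [2·signedArea(EAC) = 1431/58 ∩ ED · BG = 4589/58]
4. E_y = 14  [2·signedArea(EAC) = 1431/58 ∩ ED · BG = 4589/58]
   → E = (-2, 14)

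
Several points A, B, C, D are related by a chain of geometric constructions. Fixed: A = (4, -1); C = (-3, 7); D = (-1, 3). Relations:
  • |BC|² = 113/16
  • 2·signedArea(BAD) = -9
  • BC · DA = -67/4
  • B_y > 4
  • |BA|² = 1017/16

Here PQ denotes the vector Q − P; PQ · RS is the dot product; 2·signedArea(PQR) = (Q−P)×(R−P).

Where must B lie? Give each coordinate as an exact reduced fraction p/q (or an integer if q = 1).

B = (-5/4, 5)

1. B_x = -5/4  [2·signedArea(BAD) = -9 ∩ BC · DA = -67/4]
2. B_y = 5  [2·signedArea(BAD) = -9 ∩ BC · DA = -67/4]
   → B = (-5/4, 5)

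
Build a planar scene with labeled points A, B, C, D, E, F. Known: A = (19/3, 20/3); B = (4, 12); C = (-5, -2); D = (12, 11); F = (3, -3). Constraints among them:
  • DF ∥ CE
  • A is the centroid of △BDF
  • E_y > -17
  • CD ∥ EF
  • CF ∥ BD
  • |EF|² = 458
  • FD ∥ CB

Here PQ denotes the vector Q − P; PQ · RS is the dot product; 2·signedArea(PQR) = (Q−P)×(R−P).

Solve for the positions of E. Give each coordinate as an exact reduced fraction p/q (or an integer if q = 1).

1. E_x = -14  [CD ∥ EF ∩ DF ∥ CE]
2. E_y = -16  [CD ∥ EF ∩ DF ∥ CE]
   → E = (-14, -16)

E = (-14, -16)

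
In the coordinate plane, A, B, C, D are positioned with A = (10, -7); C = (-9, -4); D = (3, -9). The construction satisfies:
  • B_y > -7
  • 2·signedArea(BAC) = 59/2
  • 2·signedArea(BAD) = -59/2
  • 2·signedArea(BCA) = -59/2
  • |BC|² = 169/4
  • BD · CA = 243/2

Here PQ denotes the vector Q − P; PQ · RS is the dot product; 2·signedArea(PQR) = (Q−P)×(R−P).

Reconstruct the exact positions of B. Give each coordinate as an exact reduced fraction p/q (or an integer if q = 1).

1. B_x = -3  [2·signedArea(BAD) = -59/2 ∩ 2·signedArea(BCA) = -59/2]
2. B_y = -13/2  [2·signedArea(BAD) = -59/2 ∩ 2·signedArea(BCA) = -59/2]
   → B = (-3, -13/2)

B = (-3, -13/2)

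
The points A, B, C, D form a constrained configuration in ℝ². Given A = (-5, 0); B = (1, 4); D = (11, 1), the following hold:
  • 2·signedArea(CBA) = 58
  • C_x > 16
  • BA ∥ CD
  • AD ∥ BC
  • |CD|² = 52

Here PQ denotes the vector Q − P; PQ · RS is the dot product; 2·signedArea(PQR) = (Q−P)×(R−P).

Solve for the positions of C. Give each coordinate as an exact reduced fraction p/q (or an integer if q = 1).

1. C_x = 17  [BA ∥ CD ∩ AD ∥ BC]
2. C_y = 5  [BA ∥ CD ∩ AD ∥ BC]
   → C = (17, 5)

C = (17, 5)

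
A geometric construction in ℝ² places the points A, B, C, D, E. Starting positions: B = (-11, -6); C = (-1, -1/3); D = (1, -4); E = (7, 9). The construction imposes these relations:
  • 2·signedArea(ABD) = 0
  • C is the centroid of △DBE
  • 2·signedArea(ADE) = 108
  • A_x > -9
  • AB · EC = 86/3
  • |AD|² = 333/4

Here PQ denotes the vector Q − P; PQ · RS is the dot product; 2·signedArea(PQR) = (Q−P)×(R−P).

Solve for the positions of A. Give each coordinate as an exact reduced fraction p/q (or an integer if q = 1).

A = (-8, -11/2)

1. A_x = -8  [2·signedArea(ABD) = 0 ∩ 2·signedArea(ADE) = 108]
2. A_y = -11/2  [2·signedArea(ABD) = 0 ∩ 2·signedArea(ADE) = 108]
   → A = (-8, -11/2)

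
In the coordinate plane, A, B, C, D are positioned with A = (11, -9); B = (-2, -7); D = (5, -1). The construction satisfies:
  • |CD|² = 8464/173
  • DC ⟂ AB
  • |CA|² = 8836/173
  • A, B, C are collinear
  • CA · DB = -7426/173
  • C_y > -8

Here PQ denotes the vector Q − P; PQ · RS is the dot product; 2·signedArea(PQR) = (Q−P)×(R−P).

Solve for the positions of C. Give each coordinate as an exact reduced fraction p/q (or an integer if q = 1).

1. C_x = 681/173  [A, B, C are collinear ∩ DC ⟂ AB]
2. C_y = -1369/173  [A, B, C are collinear ∩ DC ⟂ AB]
   → C = (681/173, -1369/173)

C = (681/173, -1369/173)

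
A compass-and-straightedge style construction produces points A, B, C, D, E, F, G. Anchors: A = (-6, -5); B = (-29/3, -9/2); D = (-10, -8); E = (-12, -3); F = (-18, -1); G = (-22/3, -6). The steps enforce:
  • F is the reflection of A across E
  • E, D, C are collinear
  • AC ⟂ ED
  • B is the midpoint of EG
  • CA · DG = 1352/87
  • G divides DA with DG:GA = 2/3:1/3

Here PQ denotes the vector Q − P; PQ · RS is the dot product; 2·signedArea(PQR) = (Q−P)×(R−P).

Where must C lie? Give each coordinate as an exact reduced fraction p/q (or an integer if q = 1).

1. C_x = -304/29  [E, D, C are collinear ∩ AC ⟂ ED]
2. C_y = -197/29  [E, D, C are collinear ∩ AC ⟂ ED]
   → C = (-304/29, -197/29)

C = (-304/29, -197/29)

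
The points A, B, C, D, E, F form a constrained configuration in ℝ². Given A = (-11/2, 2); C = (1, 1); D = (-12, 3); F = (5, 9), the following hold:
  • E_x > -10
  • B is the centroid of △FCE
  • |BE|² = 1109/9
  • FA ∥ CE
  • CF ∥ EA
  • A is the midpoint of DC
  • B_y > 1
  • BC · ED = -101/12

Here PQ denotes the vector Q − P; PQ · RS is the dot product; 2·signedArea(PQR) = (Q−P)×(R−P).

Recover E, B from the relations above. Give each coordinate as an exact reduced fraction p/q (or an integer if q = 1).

1. E_x = -19/2  [CF ∥ EA ∩ FA ∥ CE]
2. E_y = -6  [CF ∥ EA ∩ FA ∥ CE]
   → E = (-19/2, -6)
3. B_x = -7/6  [B is the centroid of △FCE]
4. B_y = 4/3  [B is the centroid of △FCE]
   → B = (-7/6, 4/3)

B = (-7/6, 4/3)
E = (-19/2, -6)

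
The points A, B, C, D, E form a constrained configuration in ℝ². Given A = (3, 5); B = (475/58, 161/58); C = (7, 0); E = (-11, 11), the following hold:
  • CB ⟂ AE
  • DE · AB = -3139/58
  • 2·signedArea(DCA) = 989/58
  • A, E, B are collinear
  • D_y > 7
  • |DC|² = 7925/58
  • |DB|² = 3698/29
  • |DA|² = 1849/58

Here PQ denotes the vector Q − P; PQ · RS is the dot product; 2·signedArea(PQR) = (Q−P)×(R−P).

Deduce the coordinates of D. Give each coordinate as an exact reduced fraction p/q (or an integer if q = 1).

1. D_x = -127/58  [2·signedArea(DCA) = 989/58 ∩ DE · AB = -3139/58]
2. D_y = 419/58  [2·signedArea(DCA) = 989/58 ∩ DE · AB = -3139/58]
   → D = (-127/58, 419/58)

D = (-127/58, 419/58)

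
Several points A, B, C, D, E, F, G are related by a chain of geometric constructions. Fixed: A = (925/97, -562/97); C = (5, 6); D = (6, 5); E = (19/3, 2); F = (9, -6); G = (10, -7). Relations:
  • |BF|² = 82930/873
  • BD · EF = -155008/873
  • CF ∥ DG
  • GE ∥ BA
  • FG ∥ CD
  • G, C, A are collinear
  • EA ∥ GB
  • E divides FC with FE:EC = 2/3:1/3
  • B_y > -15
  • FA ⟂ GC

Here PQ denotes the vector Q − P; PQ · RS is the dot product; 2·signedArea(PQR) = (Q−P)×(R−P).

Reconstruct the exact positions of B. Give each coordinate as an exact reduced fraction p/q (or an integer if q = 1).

B = (3842/291, -1435/97)

1. B_x = 3842/291  [GE ∥ BA ∩ EA ∥ GB]
2. B_y = -1435/97  [GE ∥ BA ∩ EA ∥ GB]
   → B = (3842/291, -1435/97)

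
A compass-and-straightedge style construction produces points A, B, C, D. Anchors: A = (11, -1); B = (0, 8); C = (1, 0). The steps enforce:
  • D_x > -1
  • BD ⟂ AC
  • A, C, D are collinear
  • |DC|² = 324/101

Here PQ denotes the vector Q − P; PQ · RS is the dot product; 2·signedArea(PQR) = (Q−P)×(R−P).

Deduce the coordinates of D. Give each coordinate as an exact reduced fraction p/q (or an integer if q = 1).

1. D_x = -79/101  [A, C, D are collinear ∩ BD ⟂ AC]
2. D_y = 18/101  [A, C, D are collinear ∩ BD ⟂ AC]
   → D = (-79/101, 18/101)

D = (-79/101, 18/101)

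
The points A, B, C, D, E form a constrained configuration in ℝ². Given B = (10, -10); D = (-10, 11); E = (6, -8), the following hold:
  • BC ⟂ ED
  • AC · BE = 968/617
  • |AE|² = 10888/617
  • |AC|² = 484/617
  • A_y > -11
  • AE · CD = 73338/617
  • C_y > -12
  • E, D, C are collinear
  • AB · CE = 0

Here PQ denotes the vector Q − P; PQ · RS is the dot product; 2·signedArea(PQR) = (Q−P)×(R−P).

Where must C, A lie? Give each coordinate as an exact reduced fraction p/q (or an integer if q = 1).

A = (5752/617, -6522/617)
C = (5334/617, -6874/617)

1. C_x = 5334/617  [E, D, C are collinear ∩ BC ⟂ ED]
2. C_y = -6874/617  [E, D, C are collinear ∩ BC ⟂ ED]
   → C = (5334/617, -6874/617)
3. A_x = 5752/617  [AB · CE = 0 ∩ AC · BE = 968/617]
4. A_y = -6522/617  [AB · CE = 0 ∩ AC · BE = 968/617]
   → A = (5752/617, -6522/617)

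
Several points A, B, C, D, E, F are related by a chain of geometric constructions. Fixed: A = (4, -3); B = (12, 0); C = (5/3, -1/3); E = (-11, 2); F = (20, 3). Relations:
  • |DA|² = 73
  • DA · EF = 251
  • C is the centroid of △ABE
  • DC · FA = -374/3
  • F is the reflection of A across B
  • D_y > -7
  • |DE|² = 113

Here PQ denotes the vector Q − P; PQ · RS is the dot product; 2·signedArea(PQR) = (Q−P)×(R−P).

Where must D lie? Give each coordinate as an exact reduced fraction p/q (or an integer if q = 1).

1. D_x = -4  [DA · EF = 251 ∩ DC · FA = -374/3]
2. D_y = -6  [DA · EF = 251 ∩ DC · FA = -374/3]
   → D = (-4, -6)

D = (-4, -6)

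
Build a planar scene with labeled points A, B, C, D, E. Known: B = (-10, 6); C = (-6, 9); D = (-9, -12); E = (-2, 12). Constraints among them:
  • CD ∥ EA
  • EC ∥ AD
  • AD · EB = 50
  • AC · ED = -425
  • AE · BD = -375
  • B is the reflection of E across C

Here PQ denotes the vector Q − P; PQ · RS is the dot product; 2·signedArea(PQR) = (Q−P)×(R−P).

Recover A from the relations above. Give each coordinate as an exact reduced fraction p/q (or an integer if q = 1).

A = (-5, -9)

1. A_x = -5  [EC ∥ AD ∩ CD ∥ EA]
2. A_y = -9  [EC ∥ AD ∩ CD ∥ EA]
   → A = (-5, -9)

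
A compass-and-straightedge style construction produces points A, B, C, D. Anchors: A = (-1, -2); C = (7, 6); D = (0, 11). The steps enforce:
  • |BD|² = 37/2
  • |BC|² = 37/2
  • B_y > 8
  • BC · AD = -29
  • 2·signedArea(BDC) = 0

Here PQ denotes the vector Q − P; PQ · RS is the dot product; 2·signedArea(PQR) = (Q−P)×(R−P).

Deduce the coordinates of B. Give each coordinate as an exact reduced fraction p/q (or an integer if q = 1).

B = (7/2, 17/2)

1. B_x = 7/2  [2·signedArea(BDC) = 0 ∩ BC · AD = -29]
2. B_y = 17/2  [2·signedArea(BDC) = 0 ∩ BC · AD = -29]
   → B = (7/2, 17/2)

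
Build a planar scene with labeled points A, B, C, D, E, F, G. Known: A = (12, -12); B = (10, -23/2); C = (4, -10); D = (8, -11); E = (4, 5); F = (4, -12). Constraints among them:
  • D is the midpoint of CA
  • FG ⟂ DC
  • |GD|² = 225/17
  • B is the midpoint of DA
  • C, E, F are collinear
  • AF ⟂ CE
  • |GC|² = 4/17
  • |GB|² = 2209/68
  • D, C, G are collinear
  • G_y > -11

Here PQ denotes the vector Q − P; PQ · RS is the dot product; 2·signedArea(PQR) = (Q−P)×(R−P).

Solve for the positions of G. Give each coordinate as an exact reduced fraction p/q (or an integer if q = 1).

G = (76/17, -172/17)

1. G_x = 76/17  [D, C, G are collinear ∩ FG ⟂ DC]
2. G_y = -172/17  [D, C, G are collinear ∩ FG ⟂ DC]
   → G = (76/17, -172/17)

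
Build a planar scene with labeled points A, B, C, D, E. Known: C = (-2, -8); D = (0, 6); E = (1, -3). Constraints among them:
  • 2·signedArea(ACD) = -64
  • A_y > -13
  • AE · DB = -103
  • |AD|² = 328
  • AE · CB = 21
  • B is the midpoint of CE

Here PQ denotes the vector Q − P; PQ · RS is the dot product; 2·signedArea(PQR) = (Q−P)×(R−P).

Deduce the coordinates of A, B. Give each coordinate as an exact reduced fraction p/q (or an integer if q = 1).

1. B_x = -1/2  [B is the midpoint of CE]
2. B_y = -11/2  [B is the midpoint of CE]
   → B = (-1/2, -11/2)
3. A_x = 2  [AE · DB = -103 ∩ AE · CB = 21]
4. A_y = -12  [AE · DB = -103 ∩ AE · CB = 21]
   → A = (2, -12)

A = (2, -12)
B = (-1/2, -11/2)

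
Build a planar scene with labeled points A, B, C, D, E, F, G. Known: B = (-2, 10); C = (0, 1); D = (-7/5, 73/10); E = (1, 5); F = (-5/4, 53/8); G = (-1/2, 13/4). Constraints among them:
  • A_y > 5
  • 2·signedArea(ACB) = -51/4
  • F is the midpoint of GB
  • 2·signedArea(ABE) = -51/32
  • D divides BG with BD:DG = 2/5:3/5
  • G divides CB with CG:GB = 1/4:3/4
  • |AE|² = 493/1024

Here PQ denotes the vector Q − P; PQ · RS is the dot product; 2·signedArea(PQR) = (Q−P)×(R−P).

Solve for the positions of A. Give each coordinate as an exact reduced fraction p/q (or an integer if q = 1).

1. A_x = 7/16  [2·signedArea(ABE) = -51/32 ∩ 2·signedArea(ACB) = -51/4]
2. A_y = 173/32  [2·signedArea(ABE) = -51/32 ∩ 2·signedArea(ACB) = -51/4]
   → A = (7/16, 173/32)

A = (7/16, 173/32)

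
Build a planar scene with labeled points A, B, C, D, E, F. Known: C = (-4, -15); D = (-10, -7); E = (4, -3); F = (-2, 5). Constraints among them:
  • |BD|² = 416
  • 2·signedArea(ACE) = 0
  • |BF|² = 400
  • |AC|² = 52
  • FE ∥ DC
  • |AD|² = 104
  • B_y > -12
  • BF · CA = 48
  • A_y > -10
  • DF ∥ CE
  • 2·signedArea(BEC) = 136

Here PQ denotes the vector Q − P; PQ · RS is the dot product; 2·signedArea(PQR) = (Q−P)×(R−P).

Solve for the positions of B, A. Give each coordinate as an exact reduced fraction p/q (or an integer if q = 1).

A = (0, -9)
B = (10, -11)

1. B_x = 10  [line 12·x + -8·y + -208 = 0 ∩ |BD|² = 416]
2. B_y = -11  [line 12·x + -8·y + -208 = 0 ∩ |BD|² = 416]
   → B = (10, -11)
3. A_x = 0  [BF · CA = 48 ∩ 2·signedArea(ACE) = 0]
4. A_y = -9  [BF · CA = 48 ∩ 2·signedArea(ACE) = 0]
   → A = (0, -9)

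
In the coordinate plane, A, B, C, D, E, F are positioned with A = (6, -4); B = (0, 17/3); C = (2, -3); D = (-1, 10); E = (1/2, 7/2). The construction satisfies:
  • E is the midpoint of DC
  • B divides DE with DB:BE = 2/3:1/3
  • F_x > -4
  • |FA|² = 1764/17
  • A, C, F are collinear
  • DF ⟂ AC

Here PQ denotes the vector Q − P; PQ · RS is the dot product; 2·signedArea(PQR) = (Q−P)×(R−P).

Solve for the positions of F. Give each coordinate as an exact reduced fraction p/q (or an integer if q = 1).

F = (-66/17, -26/17)

1. F_x = -66/17  [A, C, F are collinear ∩ DF ⟂ AC]
2. F_y = -26/17  [A, C, F are collinear ∩ DF ⟂ AC]
   → F = (-66/17, -26/17)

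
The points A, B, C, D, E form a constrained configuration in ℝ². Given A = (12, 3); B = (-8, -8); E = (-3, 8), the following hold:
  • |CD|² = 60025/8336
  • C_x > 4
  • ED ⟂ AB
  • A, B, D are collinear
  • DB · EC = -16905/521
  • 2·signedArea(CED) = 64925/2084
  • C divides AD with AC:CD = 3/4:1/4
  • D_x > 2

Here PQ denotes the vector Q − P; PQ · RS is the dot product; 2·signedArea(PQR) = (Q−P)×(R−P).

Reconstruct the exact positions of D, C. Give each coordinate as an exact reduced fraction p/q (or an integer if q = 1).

C = (2577/521, -1833/2084)
D = (1352/521, -1132/521)

1. D_x = 1352/521  [A, B, D are collinear ∩ ED ⟂ AB]
2. D_y = -1132/521  [A, B, D are collinear ∩ ED ⟂ AB]
   → D = (1352/521, -1132/521)
3. C_x = 2577/521  [C divides AD with AC:CD = 3/4:1/4]
4. C_y = -1833/2084  [C divides AD with AC:CD = 3/4:1/4]
   → C = (2577/521, -1833/2084)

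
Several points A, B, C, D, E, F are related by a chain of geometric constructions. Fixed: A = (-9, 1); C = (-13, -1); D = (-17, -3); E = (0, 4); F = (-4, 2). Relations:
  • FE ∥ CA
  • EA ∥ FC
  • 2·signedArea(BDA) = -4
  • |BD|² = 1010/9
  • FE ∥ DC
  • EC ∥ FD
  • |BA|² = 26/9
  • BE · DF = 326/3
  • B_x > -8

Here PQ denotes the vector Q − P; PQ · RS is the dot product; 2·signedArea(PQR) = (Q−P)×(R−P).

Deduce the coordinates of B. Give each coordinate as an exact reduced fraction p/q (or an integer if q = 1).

1. B_x = -22/3  [2·signedArea(BDA) = -4 ∩ BE · DF = 326/3]
2. B_y = 4/3  [2·signedArea(BDA) = -4 ∩ BE · DF = 326/3]
   → B = (-22/3, 4/3)

B = (-22/3, 4/3)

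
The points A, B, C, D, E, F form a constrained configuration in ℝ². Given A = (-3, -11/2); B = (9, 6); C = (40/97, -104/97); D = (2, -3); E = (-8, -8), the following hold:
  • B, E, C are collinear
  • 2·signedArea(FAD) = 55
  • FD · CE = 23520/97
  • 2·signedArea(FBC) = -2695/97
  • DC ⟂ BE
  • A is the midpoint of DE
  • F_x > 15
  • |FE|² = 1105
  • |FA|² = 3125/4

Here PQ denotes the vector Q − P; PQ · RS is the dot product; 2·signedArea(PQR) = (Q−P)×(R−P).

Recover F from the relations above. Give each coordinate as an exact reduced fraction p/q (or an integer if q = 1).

1. F_x = 16  [2·signedArea(FAD) = 55 ∩ 2·signedArea(FBC) = -2695/97]
2. F_y = 15  [2·signedArea(FAD) = 55 ∩ 2·signedArea(FBC) = -2695/97]
   → F = (16, 15)

F = (16, 15)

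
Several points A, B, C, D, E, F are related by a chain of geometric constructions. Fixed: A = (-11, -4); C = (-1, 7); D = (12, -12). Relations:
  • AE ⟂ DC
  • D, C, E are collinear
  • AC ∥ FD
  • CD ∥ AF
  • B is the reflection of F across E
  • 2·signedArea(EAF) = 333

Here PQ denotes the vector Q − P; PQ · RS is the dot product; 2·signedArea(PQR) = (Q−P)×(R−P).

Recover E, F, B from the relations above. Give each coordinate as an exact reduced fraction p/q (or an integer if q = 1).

1. E_x = 497/530  [D, C, E are collinear ∩ AE ⟂ DC]
2. E_y = 2209/530  [D, C, E are collinear ∩ AE ⟂ DC]
   → E = (497/530, 2209/530)
3. F_x = 2  [AC ∥ FD ∩ CD ∥ AF]
4. F_y = -23  [AC ∥ FD ∩ CD ∥ AF]
   → F = (2, -23)
5. B_x = -33/265  [B is the reflection of F across E]
6. B_y = 8304/265  [B is the reflection of F across E]
   → B = (-33/265, 8304/265)

B = (-33/265, 8304/265)
E = (497/530, 2209/530)
F = (2, -23)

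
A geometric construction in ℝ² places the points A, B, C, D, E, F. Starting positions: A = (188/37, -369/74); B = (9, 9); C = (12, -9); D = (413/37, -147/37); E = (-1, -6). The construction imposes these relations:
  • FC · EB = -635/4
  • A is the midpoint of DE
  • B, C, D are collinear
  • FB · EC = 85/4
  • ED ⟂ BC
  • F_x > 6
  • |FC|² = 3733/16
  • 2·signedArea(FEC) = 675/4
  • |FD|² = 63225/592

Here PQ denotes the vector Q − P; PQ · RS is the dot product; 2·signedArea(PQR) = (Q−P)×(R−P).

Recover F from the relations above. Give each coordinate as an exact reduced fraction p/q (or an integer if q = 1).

1. F_x = 13/2  [2·signedArea(FEC) = 675/4 ∩ FB · EC = 85/4]
2. F_y = 21/4  [2·signedArea(FEC) = 675/4 ∩ FB · EC = 85/4]
   → F = (13/2, 21/4)

F = (13/2, 21/4)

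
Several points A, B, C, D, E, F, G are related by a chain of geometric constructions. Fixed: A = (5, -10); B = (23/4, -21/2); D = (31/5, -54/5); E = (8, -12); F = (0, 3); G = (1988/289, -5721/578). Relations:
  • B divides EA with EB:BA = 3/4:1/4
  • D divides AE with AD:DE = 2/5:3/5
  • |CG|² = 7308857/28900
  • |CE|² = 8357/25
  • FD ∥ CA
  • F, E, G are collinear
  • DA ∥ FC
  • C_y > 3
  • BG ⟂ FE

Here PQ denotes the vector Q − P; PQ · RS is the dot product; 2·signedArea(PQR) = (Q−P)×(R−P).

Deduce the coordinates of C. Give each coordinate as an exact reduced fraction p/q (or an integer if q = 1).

C = (-6/5, 19/5)

1. C_x = -6/5  [FD ∥ CA ∩ DA ∥ FC]
2. C_y = 19/5  [FD ∥ CA ∩ DA ∥ FC]
   → C = (-6/5, 19/5)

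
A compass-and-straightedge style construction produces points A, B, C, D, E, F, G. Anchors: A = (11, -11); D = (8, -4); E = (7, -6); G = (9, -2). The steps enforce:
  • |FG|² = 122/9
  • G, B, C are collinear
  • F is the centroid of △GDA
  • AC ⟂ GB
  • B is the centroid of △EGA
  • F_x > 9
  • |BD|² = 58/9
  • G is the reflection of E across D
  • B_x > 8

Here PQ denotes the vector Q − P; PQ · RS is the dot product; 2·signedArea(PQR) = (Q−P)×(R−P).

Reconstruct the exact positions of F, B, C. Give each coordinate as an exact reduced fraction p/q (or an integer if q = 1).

1. F_x = 28/3  [F is the centroid of △GDA]
2. F_y = -17/3  [F is the centroid of △GDA]
   → F = (28/3, -17/3)
3. B_x = 9  [B is the centroid of △EGA]
4. B_y = -19/3  [B is the centroid of △EGA]
   → B = (9, -19/3)
5. C_x = 9  [G, B, C are collinear ∩ AC ⟂ GB]
6. C_y = -11  [G, B, C are collinear ∩ AC ⟂ GB]
   → C = (9, -11)

B = (9, -19/3)
C = (9, -11)
F = (28/3, -17/3)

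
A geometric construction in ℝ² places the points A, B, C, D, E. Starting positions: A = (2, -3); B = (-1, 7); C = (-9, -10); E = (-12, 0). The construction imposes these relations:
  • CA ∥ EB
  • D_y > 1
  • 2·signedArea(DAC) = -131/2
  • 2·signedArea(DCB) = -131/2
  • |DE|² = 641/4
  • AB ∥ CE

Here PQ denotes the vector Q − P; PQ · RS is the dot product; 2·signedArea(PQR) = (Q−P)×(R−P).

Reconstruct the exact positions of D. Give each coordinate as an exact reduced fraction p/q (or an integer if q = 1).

1. D_x = 1/2  [2·signedArea(DCB) = -131/2 ∩ 2·signedArea(DAC) = -131/2]
2. D_y = 2  [2·signedArea(DCB) = -131/2 ∩ 2·signedArea(DAC) = -131/2]
   → D = (1/2, 2)

D = (1/2, 2)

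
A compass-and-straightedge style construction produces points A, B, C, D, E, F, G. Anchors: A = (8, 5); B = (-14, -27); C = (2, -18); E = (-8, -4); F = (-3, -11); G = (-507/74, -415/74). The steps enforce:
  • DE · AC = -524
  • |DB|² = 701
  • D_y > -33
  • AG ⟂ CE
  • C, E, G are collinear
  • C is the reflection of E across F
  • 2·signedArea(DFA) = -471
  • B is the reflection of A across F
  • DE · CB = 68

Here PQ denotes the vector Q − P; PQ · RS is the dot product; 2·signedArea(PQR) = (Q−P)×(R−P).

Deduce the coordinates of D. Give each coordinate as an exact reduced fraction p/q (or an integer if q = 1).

1. D_x = 12  [DE · CB = 68 ∩ DE · AC = -524]
2. D_y = -32  [DE · CB = 68 ∩ DE · AC = -524]
   → D = (12, -32)

D = (12, -32)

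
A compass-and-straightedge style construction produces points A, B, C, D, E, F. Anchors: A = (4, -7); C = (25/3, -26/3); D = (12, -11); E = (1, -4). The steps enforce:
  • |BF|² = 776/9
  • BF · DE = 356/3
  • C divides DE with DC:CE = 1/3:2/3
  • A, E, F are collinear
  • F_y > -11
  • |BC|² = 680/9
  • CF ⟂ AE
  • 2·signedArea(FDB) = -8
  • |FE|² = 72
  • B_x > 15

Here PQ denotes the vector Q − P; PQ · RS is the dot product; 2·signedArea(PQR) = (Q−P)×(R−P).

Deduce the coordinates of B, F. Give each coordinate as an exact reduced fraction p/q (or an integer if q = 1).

B = (47/3, -40/3)
F = (7, -10)

1. F_x = 7  [A, E, F are collinear ∩ CF ⟂ AE]
2. F_y = -10  [A, E, F are collinear ∩ CF ⟂ AE]
   → F = (7, -10)
3. B_x = 47/3  [BF · DE = 356/3 ∩ 2·signedArea(FDB) = -8]
4. B_y = -40/3  [BF · DE = 356/3 ∩ 2·signedArea(FDB) = -8]
   → B = (47/3, -40/3)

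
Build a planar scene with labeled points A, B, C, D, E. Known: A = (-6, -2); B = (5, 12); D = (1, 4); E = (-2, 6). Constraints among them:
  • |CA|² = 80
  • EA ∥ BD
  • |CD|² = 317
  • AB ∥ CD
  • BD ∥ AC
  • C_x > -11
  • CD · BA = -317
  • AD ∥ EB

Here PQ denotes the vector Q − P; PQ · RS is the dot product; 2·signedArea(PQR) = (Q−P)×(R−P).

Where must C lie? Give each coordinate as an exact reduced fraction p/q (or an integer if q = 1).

C = (-10, -10)

1. C_x = -10  [AB ∥ CD ∩ BD ∥ AC]
2. C_y = -10  [AB ∥ CD ∩ BD ∥ AC]
   → C = (-10, -10)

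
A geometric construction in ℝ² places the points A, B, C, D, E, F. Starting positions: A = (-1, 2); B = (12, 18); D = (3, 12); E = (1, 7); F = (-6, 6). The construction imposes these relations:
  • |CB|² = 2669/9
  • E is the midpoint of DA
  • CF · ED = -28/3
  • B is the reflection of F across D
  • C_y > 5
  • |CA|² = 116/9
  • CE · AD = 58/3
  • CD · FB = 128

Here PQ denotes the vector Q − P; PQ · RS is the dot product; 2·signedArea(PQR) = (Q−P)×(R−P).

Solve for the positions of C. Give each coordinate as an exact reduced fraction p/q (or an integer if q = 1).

C = (1/3, 16/3)

1. C_x = 1/3  [CF · ED = -28/3 ∩ CD · FB = 128]
2. C_y = 16/3  [CF · ED = -28/3 ∩ CD · FB = 128]
   → C = (1/3, 16/3)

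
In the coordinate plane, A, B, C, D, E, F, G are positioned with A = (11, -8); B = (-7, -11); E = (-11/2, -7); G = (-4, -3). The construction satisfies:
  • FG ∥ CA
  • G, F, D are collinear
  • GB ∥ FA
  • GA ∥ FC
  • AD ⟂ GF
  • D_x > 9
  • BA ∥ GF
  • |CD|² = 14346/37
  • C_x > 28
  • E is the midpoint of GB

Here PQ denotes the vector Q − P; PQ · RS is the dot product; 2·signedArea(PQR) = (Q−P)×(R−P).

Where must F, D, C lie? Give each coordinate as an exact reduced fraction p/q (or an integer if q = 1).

C = (29, -5)
D = (362/37, -26/37)
F = (14, 0)

1. F_x = 14  [GB ∥ FA ∩ BA ∥ GF]
2. F_y = 0  [GB ∥ FA ∩ BA ∥ GF]
   → F = (14, 0)
3. D_x = 362/37  [G, F, D are collinear ∩ AD ⟂ GF]
4. D_y = -26/37  [G, F, D are collinear ∩ AD ⟂ GF]
   → D = (362/37, -26/37)
5. C_x = 29  [FG ∥ CA ∩ GA ∥ FC]
6. C_y = -5  [FG ∥ CA ∩ GA ∥ FC]
   → C = (29, -5)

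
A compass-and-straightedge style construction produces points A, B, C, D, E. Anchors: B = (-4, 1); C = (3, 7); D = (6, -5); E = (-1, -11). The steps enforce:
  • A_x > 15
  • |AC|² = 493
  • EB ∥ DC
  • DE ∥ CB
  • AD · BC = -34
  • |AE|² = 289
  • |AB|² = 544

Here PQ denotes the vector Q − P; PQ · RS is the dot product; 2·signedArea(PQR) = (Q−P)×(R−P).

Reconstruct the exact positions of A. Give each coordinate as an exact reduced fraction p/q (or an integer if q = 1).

A = (16, -11)

1. A_x = 16  [line -7·x + -6·y + 46 = 0 ∩ |AC|² = 493]
2. A_y = -11  [line -7·x + -6·y + 46 = 0 ∩ |AC|² = 493]
   → A = (16, -11)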